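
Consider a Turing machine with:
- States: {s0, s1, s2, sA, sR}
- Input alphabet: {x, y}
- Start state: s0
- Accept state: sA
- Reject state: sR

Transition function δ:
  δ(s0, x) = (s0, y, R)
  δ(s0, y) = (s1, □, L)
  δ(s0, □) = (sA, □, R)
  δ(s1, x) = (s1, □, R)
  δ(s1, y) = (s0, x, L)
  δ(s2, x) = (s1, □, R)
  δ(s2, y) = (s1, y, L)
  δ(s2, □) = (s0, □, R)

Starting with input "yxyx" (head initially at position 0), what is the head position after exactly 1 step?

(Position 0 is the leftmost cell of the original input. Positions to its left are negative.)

Execution trace (head position shown):
Step 0: [s0]yxyx  (head at position 0)
Step 1: move left → [s1]□□xyx  (head at position -1)

After 1 step, the head is at position -1.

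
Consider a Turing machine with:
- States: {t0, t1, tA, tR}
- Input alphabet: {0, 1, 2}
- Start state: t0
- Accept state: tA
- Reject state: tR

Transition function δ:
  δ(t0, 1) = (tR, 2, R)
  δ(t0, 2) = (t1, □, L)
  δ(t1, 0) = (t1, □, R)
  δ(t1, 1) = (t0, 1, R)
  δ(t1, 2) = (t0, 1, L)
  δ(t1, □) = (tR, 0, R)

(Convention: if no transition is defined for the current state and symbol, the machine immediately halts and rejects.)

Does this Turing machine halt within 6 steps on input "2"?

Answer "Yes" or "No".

Execution trace:
Initial: [t0]2
Step 1: δ(t0, 2) = (t1, □, L) → [t1]□□
Step 2: δ(t1, □) = (tR, 0, R) → 0[tR]□

The machine reaches the reject state tR and halts.
The machine halted after 2 steps (within the 6-step bound).

Answer: Yes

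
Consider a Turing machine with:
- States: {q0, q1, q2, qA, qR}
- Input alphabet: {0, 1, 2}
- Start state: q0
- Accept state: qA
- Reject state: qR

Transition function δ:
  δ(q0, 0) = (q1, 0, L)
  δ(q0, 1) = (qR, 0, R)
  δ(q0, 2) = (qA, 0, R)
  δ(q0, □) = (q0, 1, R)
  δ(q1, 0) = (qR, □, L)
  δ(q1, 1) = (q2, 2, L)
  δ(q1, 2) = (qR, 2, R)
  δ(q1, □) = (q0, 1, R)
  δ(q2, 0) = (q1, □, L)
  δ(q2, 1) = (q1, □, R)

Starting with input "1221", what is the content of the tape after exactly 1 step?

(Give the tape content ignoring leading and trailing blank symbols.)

Execution trace:
Initial: [q0]1221
Step 1: δ(q0, 1) = (qR, 0, R) → 0[qR]221

The machine reaches the reject state qR and halts.

After 1 step, the tape (ignoring leading/trailing blanks) is: 0221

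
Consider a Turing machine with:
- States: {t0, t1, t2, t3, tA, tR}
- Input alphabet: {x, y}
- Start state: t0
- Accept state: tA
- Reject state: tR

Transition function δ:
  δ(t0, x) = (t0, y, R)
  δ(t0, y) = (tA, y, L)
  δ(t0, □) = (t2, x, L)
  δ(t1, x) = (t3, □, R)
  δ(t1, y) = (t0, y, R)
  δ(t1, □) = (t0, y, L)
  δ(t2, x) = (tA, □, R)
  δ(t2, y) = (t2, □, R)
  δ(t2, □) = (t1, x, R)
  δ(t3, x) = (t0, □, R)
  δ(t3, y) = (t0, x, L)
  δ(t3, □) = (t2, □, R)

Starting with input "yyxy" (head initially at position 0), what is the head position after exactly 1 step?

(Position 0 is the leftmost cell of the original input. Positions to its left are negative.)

Execution trace (head position shown):
Step 0: [t0]yyxy  (head at position 0)
Step 1: move left → [tA]□yyxy  (head at position -1)

After 1 step, the head is at position -1.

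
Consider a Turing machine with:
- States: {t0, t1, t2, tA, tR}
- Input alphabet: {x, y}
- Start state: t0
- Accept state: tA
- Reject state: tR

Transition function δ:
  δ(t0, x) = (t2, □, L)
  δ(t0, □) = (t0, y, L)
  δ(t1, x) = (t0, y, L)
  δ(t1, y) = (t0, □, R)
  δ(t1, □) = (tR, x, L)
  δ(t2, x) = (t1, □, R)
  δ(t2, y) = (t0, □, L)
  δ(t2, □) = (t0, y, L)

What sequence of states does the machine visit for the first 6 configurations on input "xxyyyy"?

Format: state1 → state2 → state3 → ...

Execution trace:
Initial: [t0]xxyyyy
Step 1: δ(t0, x) = (t2, □, L) → [t2]□□xyyyy
Step 2: δ(t2, □) = (t0, y, L) → [t0]□y□xyyyy
Step 3: δ(t0, □) = (t0, y, L) → [t0]□yy□xyyyy
Step 4: δ(t0, □) = (t0, y, L) → [t0]□yyy□xyyyy
Step 5: δ(t0, □) = (t0, y, L) → [t0]□yyyy□xyyyy

State sequence: t0 → t2 → t0 → t0 → t0 → t0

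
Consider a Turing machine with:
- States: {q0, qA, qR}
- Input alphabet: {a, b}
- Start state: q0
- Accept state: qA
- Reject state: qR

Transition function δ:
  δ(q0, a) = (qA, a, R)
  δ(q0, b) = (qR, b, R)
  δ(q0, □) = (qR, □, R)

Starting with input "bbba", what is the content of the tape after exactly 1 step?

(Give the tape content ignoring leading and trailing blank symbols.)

Execution trace:
Initial: [q0]bbba
Step 1: δ(q0, b) = (qR, b, R) → b[qR]bba

The machine reaches the reject state qR and halts.

After 1 step, the tape (ignoring leading/trailing blanks) is: bbba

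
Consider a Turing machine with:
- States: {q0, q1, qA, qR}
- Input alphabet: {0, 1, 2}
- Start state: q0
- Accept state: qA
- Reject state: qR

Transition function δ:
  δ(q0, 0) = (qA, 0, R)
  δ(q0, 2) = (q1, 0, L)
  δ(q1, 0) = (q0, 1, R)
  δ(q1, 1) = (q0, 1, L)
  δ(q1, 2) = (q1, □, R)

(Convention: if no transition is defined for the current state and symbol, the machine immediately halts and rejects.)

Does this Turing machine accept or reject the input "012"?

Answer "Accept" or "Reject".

Execution trace:
Initial: [q0]012
Step 1: δ(q0, 0) = (qA, 0, R) → 0[qA]12

The machine reaches the accept state qA and halts.

Answer: Accept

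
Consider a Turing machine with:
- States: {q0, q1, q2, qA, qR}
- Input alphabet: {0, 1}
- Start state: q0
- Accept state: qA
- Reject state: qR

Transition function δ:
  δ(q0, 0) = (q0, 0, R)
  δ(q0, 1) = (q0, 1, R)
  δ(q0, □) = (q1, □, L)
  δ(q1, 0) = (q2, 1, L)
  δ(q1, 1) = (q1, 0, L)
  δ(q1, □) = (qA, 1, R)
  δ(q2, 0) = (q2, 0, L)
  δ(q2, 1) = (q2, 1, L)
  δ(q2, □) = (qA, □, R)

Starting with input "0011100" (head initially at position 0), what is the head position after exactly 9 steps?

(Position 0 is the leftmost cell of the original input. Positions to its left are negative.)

Execution trace (head position shown):
Step 0: [q0]0011100  (head at position 0)
Step 1: move right → 0[q0]011100  (head at position 1)
Step 2: move right → 00[q0]11100  (head at position 2)
Step 3: move right → 001[q0]1100  (head at position 3)
Step 4: move right → 0011[q0]100  (head at position 4)
Step 5: move right → 00111[q0]00  (head at position 5)
Step 6: move right → 001110[q0]0  (head at position 6)
Step 7: move right → 0011100[q0]□  (head at position 7)
Step 8: move left → 001110[q1]0□  (head at position 6)
Step 9: move left → 00111[q2]01□  (head at position 5)

After 9 steps, the head is at position 5.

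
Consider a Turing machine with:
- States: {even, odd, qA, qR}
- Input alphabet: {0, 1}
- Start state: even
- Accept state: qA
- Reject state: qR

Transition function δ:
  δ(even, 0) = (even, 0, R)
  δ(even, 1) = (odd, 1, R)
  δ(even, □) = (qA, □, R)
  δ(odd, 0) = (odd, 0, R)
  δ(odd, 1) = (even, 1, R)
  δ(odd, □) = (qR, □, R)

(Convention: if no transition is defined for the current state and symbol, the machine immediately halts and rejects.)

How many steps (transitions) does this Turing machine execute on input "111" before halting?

Execution trace:
Initial: [even]111
Step 1: δ(even, 1) = (odd, 1, R) → 1[odd]11
Step 2: δ(odd, 1) = (even, 1, R) → 11[even]1
Step 3: δ(even, 1) = (odd, 1, R) → 111[odd]□
Step 4: δ(odd, □) = (qR, □, R) → 111□[qR]□

The machine reaches the reject state qR and halts.

The machine executed 4 steps before halting.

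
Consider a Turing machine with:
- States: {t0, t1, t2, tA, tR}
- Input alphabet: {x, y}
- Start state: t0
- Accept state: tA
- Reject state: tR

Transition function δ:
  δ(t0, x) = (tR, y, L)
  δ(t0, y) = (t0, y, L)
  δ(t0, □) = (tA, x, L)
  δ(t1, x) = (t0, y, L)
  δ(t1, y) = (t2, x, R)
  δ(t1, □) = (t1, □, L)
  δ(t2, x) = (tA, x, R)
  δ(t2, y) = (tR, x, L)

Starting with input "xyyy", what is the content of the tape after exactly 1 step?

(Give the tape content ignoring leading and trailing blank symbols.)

Execution trace:
Initial: [t0]xyyy
Step 1: δ(t0, x) = (tR, y, L) → [tR]□yyyy

The machine reaches the reject state tR and halts.

After 1 step, the tape (ignoring leading/trailing blanks) is: yyyy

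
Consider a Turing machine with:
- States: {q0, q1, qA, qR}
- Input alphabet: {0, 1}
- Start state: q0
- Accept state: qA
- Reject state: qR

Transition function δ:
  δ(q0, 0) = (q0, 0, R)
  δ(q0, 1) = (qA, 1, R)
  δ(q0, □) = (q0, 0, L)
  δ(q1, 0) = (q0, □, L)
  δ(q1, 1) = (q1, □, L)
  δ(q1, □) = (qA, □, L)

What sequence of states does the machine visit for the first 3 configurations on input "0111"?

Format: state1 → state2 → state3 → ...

Execution trace:
Initial: [q0]0111
Step 1: δ(q0, 0) = (q0, 0, R) → 0[q0]111
Step 2: δ(q0, 1) = (qA, 1, R) → 01[qA]11

The machine reaches the accept state qA and halts.

State sequence: q0 → q0 → qA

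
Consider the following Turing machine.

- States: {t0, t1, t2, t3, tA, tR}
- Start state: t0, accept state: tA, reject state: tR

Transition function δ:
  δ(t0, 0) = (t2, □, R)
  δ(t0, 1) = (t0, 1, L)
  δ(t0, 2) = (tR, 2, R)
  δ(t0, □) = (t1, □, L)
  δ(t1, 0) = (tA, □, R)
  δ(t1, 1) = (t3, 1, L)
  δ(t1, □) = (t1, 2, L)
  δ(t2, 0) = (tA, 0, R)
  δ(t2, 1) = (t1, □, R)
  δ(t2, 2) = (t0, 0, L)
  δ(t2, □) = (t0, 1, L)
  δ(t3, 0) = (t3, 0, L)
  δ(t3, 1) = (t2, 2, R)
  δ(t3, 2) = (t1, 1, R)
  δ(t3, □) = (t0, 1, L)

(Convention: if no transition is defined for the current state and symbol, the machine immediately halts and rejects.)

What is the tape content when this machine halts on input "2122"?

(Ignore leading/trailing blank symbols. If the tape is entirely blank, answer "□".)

Execution trace:
Initial: [t0]2122
Step 1: δ(t0, 2) = (tR, 2, R) → 2[tR]122

The machine reaches the reject state tR and halts.

Final tape (ignoring leading/trailing blanks): 2122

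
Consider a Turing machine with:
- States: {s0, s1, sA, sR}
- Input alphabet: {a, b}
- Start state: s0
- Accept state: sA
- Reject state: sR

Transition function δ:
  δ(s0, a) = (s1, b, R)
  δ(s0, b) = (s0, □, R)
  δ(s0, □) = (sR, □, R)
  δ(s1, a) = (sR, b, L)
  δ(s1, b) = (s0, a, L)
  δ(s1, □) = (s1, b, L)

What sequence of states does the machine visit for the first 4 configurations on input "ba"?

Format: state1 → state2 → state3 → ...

Execution trace:
Initial: [s0]ba
Step 1: δ(s0, b) = (s0, □, R) → □[s0]a
Step 2: δ(s0, a) = (s1, b, R) → □b[s1]□
Step 3: δ(s1, □) = (s1, b, L) → □[s1]bb

State sequence: s0 → s0 → s1 → s1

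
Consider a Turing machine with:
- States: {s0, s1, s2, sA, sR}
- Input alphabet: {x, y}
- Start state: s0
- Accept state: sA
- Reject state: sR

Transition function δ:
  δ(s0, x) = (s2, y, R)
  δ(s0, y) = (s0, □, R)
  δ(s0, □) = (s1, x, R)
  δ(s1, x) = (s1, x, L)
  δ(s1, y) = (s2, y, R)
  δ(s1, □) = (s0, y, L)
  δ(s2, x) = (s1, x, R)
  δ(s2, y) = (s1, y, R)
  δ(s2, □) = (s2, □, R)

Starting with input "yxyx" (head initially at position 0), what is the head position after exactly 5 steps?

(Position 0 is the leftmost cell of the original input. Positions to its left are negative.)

Execution trace (head position shown):
Step 0: [s0]yxyx  (head at position 0)
Step 1: move right → □[s0]xyx  (head at position 1)
Step 2: move right → □y[s2]yx  (head at position 2)
Step 3: move right → □yy[s1]x  (head at position 3)
Step 4: move left → □y[s1]yx  (head at position 2)
Step 5: move right → □yy[s2]x  (head at position 3)

After 5 steps, the head is at position 3.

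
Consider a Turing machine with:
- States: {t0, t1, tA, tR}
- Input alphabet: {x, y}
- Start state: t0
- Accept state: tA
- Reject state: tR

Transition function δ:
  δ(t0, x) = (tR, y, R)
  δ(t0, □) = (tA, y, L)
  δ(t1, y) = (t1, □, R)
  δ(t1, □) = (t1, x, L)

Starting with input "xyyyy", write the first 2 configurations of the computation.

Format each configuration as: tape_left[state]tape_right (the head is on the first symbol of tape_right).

Transitions applied:
Step 1: δ(t0, x) = (tR, y, R)

The first 2 configurations are:
[t0]xyyyy ⊢ y[tR]yyyy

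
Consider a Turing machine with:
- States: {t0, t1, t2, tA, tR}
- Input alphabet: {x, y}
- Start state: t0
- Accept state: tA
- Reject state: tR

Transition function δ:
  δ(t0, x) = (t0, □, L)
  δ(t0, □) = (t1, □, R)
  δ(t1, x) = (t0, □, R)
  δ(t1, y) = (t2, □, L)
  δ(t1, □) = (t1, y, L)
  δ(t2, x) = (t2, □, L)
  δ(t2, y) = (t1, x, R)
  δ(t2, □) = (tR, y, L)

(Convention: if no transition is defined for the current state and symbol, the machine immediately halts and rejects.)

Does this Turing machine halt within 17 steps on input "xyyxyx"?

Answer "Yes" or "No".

Execution trace:
Initial: [t0]xyyxyx
Step 1: δ(t0, x) = (t0, □, L) → [t0]□□yyxyx
Step 2: δ(t0, □) = (t1, □, R) → □[t1]□yyxyx
Step 3: δ(t1, □) = (t1, y, L) → [t1]□yyyxyx
Step 4: δ(t1, □) = (t1, y, L) → [t1]□yyyyxyx
Step 5: δ(t1, □) = (t1, y, L) → [t1]□yyyyyxyx
Step 6: δ(t1, □) = (t1, y, L) → [t1]□yyyyyyxyx
Step 7: δ(t1, □) = (t1, y, L) → [t1]□yyyyyyyxyx
Step 8: δ(t1, □) = (t1, y, L) → [t1]□yyyyyyyyxyx
Step 9: δ(t1, □) = (t1, y, L) → [t1]□yyyyyyyyyxyx
Step 10: δ(t1, □) = (t1, y, L) → [t1]□yyyyyyyyyyxyx
Step 11: δ(t1, □) = (t1, y, L) → [t1]□yyyyyyyyyyyxyx
Step 12: δ(t1, □) = (t1, y, L) → [t1]□yyyyyyyyyyyyxyx
Step 13: δ(t1, □) = (t1, y, L) → [t1]□yyyyyyyyyyyyyxyx
Step 14: δ(t1, □) = (t1, y, L) → [t1]□yyyyyyyyyyyyyyxyx
Step 15: δ(t1, □) = (t1, y, L) → [t1]□yyyyyyyyyyyyyyyxyx
Step 16: δ(t1, □) = (t1, y, L) → [t1]□yyyyyyyyyyyyyyyyxyx
Step 17: δ(t1, □) = (t1, y, L) → [t1]□yyyyyyyyyyyyyyyyyxyx

The machine has not reached a halting state after 17 steps.
The machine did not halt within the 17-step bound.

Answer: No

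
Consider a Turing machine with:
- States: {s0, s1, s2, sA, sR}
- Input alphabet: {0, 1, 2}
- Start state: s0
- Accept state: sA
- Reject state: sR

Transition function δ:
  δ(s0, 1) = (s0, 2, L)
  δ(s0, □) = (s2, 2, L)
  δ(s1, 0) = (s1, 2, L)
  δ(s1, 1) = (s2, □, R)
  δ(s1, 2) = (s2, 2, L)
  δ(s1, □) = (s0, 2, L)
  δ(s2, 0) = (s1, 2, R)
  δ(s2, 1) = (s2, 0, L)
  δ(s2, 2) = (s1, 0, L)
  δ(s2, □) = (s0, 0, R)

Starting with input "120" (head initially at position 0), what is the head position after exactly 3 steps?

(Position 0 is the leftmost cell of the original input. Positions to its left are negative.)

Execution trace (head position shown):
Step 0: [s0]120  (head at position 0)
Step 1: move left → [s0]□220  (head at position -1)
Step 2: move left → [s2]□2220  (head at position -2)
Step 3: move right → 0[s0]2220  (head at position -1)

After 3 steps, the head is at position -1.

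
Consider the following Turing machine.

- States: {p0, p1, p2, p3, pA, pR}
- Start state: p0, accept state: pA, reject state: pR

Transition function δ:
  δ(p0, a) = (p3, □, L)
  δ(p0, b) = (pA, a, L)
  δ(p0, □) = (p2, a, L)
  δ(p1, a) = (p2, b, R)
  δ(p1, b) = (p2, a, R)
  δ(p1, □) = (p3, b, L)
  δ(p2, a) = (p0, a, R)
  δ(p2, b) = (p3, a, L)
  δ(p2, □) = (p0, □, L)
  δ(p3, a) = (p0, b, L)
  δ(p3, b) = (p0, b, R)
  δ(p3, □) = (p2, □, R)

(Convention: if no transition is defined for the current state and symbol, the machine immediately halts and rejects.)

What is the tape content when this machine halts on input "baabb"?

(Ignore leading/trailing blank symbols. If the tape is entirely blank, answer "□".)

Execution trace:
Initial: [p0]baabb
Step 1: δ(p0, b) = (pA, a, L) → [pA]□aaabb

The machine reaches the accept state pA and halts.

Final tape (ignoring leading/trailing blanks): aaabb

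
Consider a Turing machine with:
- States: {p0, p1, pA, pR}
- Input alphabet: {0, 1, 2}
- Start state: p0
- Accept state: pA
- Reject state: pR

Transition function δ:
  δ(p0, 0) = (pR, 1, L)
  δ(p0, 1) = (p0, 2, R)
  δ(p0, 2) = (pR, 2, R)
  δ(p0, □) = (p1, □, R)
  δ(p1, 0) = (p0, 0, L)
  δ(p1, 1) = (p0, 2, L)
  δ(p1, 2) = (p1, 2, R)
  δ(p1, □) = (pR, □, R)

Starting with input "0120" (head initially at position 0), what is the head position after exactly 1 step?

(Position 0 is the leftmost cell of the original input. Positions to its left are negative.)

Execution trace (head position shown):
Step 0: [p0]0120  (head at position 0)
Step 1: move left → [pR]□1120  (head at position -1)

After 1 step, the head is at position -1.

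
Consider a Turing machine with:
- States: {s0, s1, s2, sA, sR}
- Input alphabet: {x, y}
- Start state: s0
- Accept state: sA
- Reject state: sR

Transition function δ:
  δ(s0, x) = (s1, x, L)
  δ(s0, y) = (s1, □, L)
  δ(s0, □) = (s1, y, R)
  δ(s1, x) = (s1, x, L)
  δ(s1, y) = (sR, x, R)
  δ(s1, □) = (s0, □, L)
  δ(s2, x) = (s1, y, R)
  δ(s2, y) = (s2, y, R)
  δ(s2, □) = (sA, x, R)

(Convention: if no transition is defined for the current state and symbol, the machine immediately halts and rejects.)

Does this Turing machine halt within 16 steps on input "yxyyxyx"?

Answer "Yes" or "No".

Execution trace:
Initial: [s0]yxyyxyx
Step 1: δ(s0, y) = (s1, □, L) → [s1]□□xyyxyx
Step 2: δ(s1, □) = (s0, □, L) → [s0]□□□xyyxyx
Step 3: δ(s0, □) = (s1, y, R) → y[s1]□□xyyxyx
Step 4: δ(s1, □) = (s0, □, L) → [s0]y□□xyyxyx
Step 5: δ(s0, y) = (s1, □, L) → [s1]□□□□xyyxyx
Step 6: δ(s1, □) = (s0, □, L) → [s0]□□□□□xyyxyx
Step 7: δ(s0, □) = (s1, y, R) → y[s1]□□□□xyyxyx
Step 8: δ(s1, □) = (s0, □, L) → [s0]y□□□□xyyxyx
Step 9: δ(s0, y) = (s1, □, L) → [s1]□□□□□□xyyxyx
Step 10: δ(s1, □) = (s0, □, L) → [s0]□□□□□□□xyyxyx
Step 11: δ(s0, □) = (s1, y, R) → y[s1]□□□□□□xyyxyx
Step 12: δ(s1, □) = (s0, □, L) → [s0]y□□□□□□xyyxyx
Step 13: δ(s0, y) = (s1, □, L) → [s1]□□□□□□□□xyyxyx
Step 14: δ(s1, □) = (s0, □, L) → [s0]□□□□□□□□□xyyxyx
Step 15: δ(s0, □) = (s1, y, R) → y[s1]□□□□□□□□xyyxyx
Step 16: δ(s1, □) = (s0, □, L) → [s0]y□□□□□□□□xyyxyx

The machine has not reached a halting state after 16 steps.
The machine did not halt within the 16-step bound.

Answer: No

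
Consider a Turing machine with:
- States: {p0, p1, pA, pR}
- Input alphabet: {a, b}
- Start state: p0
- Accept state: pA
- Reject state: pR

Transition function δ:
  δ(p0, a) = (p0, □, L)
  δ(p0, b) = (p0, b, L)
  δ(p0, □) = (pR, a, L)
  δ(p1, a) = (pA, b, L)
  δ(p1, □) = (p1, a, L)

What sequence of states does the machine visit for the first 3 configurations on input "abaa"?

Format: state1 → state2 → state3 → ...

Execution trace:
Initial: [p0]abaa
Step 1: δ(p0, a) = (p0, □, L) → [p0]□□baa
Step 2: δ(p0, □) = (pR, a, L) → [pR]□a□baa

The machine reaches the reject state pR and halts.

State sequence: p0 → p0 → pR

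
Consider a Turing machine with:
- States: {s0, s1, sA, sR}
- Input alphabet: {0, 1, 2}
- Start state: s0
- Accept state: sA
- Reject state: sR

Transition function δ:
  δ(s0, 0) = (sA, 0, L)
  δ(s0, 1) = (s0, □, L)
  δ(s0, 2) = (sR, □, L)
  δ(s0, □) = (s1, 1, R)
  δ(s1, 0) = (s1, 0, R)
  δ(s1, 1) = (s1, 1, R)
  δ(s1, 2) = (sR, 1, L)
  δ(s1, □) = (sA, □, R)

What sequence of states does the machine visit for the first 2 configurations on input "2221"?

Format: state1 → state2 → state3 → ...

Execution trace:
Initial: [s0]2221
Step 1: δ(s0, 2) = (sR, □, L) → [sR]□□221

The machine reaches the reject state sR and halts.

State sequence: s0 → sR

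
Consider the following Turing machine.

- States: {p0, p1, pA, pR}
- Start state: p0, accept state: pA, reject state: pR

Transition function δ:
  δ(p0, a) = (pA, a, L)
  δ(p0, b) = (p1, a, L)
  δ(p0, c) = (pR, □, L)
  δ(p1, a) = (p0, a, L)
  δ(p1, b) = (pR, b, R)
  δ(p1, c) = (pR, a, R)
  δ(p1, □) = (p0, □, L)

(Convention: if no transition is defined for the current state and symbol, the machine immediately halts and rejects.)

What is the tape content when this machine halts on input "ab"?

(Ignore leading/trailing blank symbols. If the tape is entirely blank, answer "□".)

Execution trace:
Initial: [p0]ab
Step 1: δ(p0, a) = (pA, a, L) → [pA]□ab

The machine reaches the accept state pA and halts.

Final tape (ignoring leading/trailing blanks): ab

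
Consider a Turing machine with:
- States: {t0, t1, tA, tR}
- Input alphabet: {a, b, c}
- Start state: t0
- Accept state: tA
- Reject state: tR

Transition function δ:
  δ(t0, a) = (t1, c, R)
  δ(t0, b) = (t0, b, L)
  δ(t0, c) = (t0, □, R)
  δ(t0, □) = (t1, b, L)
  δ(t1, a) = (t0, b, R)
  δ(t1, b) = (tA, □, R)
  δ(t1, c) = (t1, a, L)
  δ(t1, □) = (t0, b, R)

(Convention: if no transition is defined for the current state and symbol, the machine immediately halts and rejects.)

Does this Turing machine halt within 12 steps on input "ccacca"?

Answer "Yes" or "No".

Execution trace:
Initial: [t0]ccacca
Step 1: δ(t0, c) = (t0, □, R) → □[t0]cacca
Step 2: δ(t0, c) = (t0, □, R) → □□[t0]acca
Step 3: δ(t0, a) = (t1, c, R) → □□c[t1]cca
Step 4: δ(t1, c) = (t1, a, L) → □□[t1]caca
Step 5: δ(t1, c) = (t1, a, L) → □[t1]□aaca
Step 6: δ(t1, □) = (t0, b, R) → □b[t0]aaca
Step 7: δ(t0, a) = (t1, c, R) → □bc[t1]aca
Step 8: δ(t1, a) = (t0, b, R) → □bcb[t0]ca
Step 9: δ(t0, c) = (t0, □, R) → □bcb□[t0]a
Step 10: δ(t0, a) = (t1, c, R) → □bcb□c[t1]□
Step 11: δ(t1, □) = (t0, b, R) → □bcb□cb[t0]□
Step 12: δ(t0, □) = (t1, b, L) → □bcb□c[t1]bb

The machine has not reached a halting state after 12 steps.
The machine did not halt within the 12-step bound.

Answer: No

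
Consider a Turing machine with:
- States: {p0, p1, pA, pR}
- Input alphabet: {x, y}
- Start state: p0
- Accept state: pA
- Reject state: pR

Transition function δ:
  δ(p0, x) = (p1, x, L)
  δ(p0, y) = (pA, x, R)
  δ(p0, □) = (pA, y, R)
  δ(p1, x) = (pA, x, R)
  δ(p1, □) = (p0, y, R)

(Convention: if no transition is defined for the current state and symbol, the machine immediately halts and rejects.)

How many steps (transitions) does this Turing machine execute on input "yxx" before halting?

Execution trace:
Initial: [p0]yxx
Step 1: δ(p0, y) = (pA, x, R) → x[pA]xx

The machine reaches the accept state pA and halts.

The machine executed 1 step before halting.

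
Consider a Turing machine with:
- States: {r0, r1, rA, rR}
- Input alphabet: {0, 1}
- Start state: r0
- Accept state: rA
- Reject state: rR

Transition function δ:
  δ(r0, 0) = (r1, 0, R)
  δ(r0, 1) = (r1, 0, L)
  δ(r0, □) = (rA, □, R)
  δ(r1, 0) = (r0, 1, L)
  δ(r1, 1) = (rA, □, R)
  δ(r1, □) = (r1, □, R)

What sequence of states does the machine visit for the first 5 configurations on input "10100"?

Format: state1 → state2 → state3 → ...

Execution trace:
Initial: [r0]10100
Step 1: δ(r0, 1) = (r1, 0, L) → [r1]□00100
Step 2: δ(r1, □) = (r1, □, R) → □[r1]00100
Step 3: δ(r1, 0) = (r0, 1, L) → [r0]□10100
Step 4: δ(r0, □) = (rA, □, R) → □[rA]10100

The machine reaches the accept state rA and halts.

State sequence: r0 → r1 → r1 → r0 → rA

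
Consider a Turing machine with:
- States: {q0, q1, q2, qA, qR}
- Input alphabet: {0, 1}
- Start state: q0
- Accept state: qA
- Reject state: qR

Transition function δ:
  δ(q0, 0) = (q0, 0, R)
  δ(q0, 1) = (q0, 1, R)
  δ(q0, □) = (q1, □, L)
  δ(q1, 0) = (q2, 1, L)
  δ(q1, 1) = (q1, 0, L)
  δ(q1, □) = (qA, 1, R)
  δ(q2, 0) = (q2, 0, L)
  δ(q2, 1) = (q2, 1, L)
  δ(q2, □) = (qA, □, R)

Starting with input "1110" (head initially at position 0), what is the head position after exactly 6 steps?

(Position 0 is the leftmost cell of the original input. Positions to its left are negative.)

Execution trace (head position shown):
Step 0: [q0]1110  (head at position 0)
Step 1: move right → 1[q0]110  (head at position 1)
Step 2: move right → 11[q0]10  (head at position 2)
Step 3: move right → 111[q0]0  (head at position 3)
Step 4: move right → 1110[q0]□  (head at position 4)
Step 5: move left → 111[q1]0□  (head at position 3)
Step 6: move left → 11[q2]11□  (head at position 2)

After 6 steps, the head is at position 2.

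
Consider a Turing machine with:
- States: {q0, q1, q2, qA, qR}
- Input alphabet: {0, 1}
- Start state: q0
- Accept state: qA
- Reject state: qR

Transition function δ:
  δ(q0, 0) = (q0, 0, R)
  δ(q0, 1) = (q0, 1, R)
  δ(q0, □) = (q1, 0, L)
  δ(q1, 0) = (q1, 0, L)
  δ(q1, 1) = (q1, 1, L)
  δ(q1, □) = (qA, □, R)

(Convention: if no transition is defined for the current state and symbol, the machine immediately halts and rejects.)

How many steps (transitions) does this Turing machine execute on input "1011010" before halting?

Execution trace:
Initial: [q0]1011010
Step 1: δ(q0, 1) = (q0, 1, R) → 1[q0]011010
Step 2: δ(q0, 0) = (q0, 0, R) → 10[q0]11010
Step 3: δ(q0, 1) = (q0, 1, R) → 101[q0]1010
Step 4: δ(q0, 1) = (q0, 1, R) → 1011[q0]010
Step 5: δ(q0, 0) = (q0, 0, R) → 10110[q0]10
Step 6: δ(q0, 1) = (q0, 1, R) → 101101[q0]0
Step 7: δ(q0, 0) = (q0, 0, R) → 1011010[q0]□
Step 8: δ(q0, □) = (q1, 0, L) → 101101[q1]00
Step 9: δ(q1, 0) = (q1, 0, L) → 10110[q1]100
Step 10: δ(q1, 1) = (q1, 1, L) → 1011[q1]0100
Step 11: δ(q1, 0) = (q1, 0, L) → 101[q1]10100
Step 12: δ(q1, 1) = (q1, 1, L) → 10[q1]110100
Step 13: δ(q1, 1) = (q1, 1, L) → 1[q1]0110100
Step 14: δ(q1, 0) = (q1, 0, L) → [q1]10110100
Step 15: δ(q1, 1) = (q1, 1, L) → [q1]□10110100
Step 16: δ(q1, □) = (qA, □, R) → □[qA]10110100

The machine reaches the accept state qA and halts.

The machine executed 16 steps before halting.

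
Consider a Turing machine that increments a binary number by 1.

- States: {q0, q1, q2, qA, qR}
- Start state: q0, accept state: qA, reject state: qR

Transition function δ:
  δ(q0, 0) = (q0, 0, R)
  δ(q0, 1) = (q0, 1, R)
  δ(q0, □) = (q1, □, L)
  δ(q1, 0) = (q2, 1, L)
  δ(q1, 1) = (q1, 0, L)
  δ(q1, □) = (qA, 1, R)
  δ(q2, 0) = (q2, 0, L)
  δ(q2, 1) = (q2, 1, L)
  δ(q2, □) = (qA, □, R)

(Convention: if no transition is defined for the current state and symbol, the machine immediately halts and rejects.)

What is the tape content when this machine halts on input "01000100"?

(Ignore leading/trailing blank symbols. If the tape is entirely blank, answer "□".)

Execution trace:
Initial: [q0]01000100
Step 1: δ(q0, 0) = (q0, 0, R) → 0[q0]1000100
Step 2: δ(q0, 1) = (q0, 1, R) → 01[q0]000100
Step 3: δ(q0, 0) = (q0, 0, R) → 010[q0]00100
Step 4: δ(q0, 0) = (q0, 0, R) → 0100[q0]0100
Step 5: δ(q0, 0) = (q0, 0, R) → 01000[q0]100
Step 6: δ(q0, 1) = (q0, 1, R) → 010001[q0]00
Step 7: δ(q0, 0) = (q0, 0, R) → 0100010[q0]0
Step 8: δ(q0, 0) = (q0, 0, R) → 01000100[q0]□
Step 9: δ(q0, □) = (q1, □, L) → 0100010[q1]0□
Step 10: δ(q1, 0) = (q2, 1, L) → 010001[q2]01□
Step 11: δ(q2, 0) = (q2, 0, L) → 01000[q2]101□
Step 12: δ(q2, 1) = (q2, 1, L) → 0100[q2]0101□
Step 13: δ(q2, 0) = (q2, 0, L) → 010[q2]00101□
Step 14: δ(q2, 0) = (q2, 0, L) → 01[q2]000101□
Step 15: δ(q2, 0) = (q2, 0, L) → 0[q2]1000101□
Step 16: δ(q2, 1) = (q2, 1, L) → [q2]01000101□
Step 17: δ(q2, 0) = (q2, 0, L) → [q2]□01000101□
Step 18: δ(q2, □) = (qA, □, R) → □[qA]01000101□

The machine reaches the accept state qA and halts.

Final tape (ignoring leading/trailing blanks): 01000101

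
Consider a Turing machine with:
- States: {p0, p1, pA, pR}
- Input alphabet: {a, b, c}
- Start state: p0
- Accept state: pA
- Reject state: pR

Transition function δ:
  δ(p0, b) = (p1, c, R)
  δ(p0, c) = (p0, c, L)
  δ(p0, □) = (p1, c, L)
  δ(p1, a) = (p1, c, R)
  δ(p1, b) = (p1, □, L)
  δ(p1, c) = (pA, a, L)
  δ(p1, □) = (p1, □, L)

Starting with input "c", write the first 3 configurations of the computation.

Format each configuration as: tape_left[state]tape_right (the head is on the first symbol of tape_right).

Transitions applied:
Step 1: δ(p0, c) = (p0, c, L)
Step 2: δ(p0, □) = (p1, c, L)

The first 3 configurations are:
[p0]c ⊢ [p0]□c ⊢ [p1]□cc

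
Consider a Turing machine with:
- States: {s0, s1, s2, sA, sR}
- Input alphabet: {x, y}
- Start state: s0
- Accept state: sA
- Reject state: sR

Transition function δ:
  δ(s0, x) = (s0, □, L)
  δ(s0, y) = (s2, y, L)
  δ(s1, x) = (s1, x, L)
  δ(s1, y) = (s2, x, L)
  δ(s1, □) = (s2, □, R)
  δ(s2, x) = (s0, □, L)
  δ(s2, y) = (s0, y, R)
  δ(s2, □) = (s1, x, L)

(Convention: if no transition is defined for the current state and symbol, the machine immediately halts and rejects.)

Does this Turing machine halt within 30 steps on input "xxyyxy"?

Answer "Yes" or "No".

Execution trace:
Initial: [s0]xxyyxy
Step 1: δ(s0, x) = (s0, □, L) → [s0]□□xyyxy

No transition is defined for δ(s0, □). By convention the machine halts and rejects.
The machine halted after 1 step (within the 30-step bound).

Answer: Yes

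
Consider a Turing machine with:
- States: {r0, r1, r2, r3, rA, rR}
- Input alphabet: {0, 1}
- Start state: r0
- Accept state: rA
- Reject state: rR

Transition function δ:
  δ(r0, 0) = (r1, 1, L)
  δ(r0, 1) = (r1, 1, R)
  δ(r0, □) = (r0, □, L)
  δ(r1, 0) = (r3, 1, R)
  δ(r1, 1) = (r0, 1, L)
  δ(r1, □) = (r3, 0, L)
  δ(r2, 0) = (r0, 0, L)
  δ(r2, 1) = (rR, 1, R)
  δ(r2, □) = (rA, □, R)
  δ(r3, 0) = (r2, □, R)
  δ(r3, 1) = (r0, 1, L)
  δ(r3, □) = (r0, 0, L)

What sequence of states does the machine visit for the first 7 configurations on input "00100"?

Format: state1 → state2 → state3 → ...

Execution trace:
Initial: [r0]00100
Step 1: δ(r0, 0) = (r1, 1, L) → [r1]□10100
Step 2: δ(r1, □) = (r3, 0, L) → [r3]□010100
Step 3: δ(r3, □) = (r0, 0, L) → [r0]□0010100
Step 4: δ(r0, □) = (r0, □, L) → [r0]□□0010100
Step 5: δ(r0, □) = (r0, □, L) → [r0]□□□0010100
Step 6: δ(r0, □) = (r0, □, L) → [r0]□□□□0010100

State sequence: r0 → r1 → r3 → r0 → r0 → r0 → r0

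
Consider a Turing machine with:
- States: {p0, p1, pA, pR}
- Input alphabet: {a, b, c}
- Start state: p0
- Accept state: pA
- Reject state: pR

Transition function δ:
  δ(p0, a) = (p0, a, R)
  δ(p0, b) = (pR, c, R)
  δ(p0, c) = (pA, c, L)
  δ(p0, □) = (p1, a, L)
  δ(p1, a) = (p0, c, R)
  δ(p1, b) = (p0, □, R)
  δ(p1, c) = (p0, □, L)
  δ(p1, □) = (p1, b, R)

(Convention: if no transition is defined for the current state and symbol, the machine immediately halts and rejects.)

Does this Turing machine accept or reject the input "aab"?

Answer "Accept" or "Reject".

Execution trace:
Initial: [p0]aab
Step 1: δ(p0, a) = (p0, a, R) → a[p0]ab
Step 2: δ(p0, a) = (p0, a, R) → aa[p0]b
Step 3: δ(p0, b) = (pR, c, R) → aac[pR]□

The machine reaches the reject state pR and halts.

Answer: Reject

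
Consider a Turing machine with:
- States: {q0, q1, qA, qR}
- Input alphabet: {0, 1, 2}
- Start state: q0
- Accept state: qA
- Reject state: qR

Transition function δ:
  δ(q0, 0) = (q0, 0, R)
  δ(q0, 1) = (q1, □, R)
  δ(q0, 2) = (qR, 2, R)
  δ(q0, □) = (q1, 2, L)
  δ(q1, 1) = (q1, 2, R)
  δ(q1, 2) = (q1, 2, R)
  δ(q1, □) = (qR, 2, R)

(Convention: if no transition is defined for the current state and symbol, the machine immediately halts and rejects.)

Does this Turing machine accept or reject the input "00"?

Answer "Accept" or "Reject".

Execution trace:
Initial: [q0]00
Step 1: δ(q0, 0) = (q0, 0, R) → 0[q0]0
Step 2: δ(q0, 0) = (q0, 0, R) → 00[q0]□
Step 3: δ(q0, □) = (q1, 2, L) → 0[q1]02

No transition is defined for δ(q1, 0). By convention the machine halts and rejects.

Answer: Reject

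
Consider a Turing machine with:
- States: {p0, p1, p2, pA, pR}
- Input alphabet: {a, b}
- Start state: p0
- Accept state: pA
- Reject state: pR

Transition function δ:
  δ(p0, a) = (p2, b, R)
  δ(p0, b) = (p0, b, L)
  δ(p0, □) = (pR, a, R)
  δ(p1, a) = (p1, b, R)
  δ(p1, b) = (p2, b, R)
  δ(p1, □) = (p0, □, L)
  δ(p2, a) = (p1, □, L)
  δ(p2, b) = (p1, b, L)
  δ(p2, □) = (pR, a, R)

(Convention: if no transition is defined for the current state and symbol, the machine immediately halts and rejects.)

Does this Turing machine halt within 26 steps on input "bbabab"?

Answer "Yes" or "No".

Execution trace:
Initial: [p0]bbabab
Step 1: δ(p0, b) = (p0, b, L) → [p0]□bbabab
Step 2: δ(p0, □) = (pR, a, R) → a[pR]bbabab

The machine reaches the reject state pR and halts.
The machine halted after 2 steps (within the 26-step bound).

Answer: Yes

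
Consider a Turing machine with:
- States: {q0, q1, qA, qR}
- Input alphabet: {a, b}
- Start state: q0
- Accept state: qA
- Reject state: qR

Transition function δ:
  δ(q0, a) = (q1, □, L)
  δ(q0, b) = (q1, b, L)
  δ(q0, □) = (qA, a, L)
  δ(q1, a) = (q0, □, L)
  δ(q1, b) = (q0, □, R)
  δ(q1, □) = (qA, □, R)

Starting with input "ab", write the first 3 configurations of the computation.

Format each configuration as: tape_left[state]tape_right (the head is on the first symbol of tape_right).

Transitions applied:
Step 1: δ(q0, a) = (q1, □, L)
Step 2: δ(q1, □) = (qA, □, R)

The first 3 configurations are:
[q0]ab ⊢ [q1]□□b ⊢ □[qA]□b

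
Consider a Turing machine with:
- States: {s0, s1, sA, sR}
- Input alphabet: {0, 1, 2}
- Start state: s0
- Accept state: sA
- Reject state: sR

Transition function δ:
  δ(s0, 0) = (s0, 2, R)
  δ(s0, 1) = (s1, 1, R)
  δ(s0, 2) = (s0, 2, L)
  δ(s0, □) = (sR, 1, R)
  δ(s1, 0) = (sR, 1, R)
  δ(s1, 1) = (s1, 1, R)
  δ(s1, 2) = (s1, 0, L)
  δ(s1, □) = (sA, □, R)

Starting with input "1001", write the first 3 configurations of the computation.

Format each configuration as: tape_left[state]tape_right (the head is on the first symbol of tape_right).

Transitions applied:
Step 1: δ(s0, 1) = (s1, 1, R)
Step 2: δ(s1, 0) = (sR, 1, R)

The first 3 configurations are:
[s0]1001 ⊢ 1[s1]001 ⊢ 11[sR]01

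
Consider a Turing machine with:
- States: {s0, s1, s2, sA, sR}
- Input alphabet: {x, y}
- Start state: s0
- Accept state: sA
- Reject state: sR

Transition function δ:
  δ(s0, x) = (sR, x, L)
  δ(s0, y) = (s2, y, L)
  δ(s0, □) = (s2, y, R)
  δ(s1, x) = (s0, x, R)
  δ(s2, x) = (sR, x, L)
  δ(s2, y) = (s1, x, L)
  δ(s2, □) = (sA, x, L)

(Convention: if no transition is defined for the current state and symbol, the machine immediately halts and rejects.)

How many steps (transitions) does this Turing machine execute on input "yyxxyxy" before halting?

Execution trace:
Initial: [s0]yyxxyxy
Step 1: δ(s0, y) = (s2, y, L) → [s2]□yyxxyxy
Step 2: δ(s2, □) = (sA, x, L) → [sA]□xyyxxyxy

The machine reaches the accept state sA and halts.

The machine executed 2 steps before halting.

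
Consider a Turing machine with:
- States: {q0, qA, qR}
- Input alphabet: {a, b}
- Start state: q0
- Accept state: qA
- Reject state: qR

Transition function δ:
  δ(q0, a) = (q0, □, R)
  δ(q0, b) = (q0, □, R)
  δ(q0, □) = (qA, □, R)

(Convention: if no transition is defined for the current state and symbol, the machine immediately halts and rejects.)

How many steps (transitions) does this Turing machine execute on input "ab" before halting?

Execution trace:
Initial: [q0]ab
Step 1: δ(q0, a) = (q0, □, R) → □[q0]b
Step 2: δ(q0, b) = (q0, □, R) → □□[q0]□
Step 3: δ(q0, □) = (qA, □, R) → □□□[qA]□

The machine reaches the accept state qA and halts.

The machine executed 3 steps before halting.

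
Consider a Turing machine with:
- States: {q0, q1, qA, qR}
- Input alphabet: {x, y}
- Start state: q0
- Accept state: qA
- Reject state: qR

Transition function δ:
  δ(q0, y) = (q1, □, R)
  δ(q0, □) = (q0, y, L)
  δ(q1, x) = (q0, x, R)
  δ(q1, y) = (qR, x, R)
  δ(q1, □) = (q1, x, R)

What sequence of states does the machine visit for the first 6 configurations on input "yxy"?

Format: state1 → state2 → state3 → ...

Execution trace:
Initial: [q0]yxy
Step 1: δ(q0, y) = (q1, □, R) → □[q1]xy
Step 2: δ(q1, x) = (q0, x, R) → □x[q0]y
Step 3: δ(q0, y) = (q1, □, R) → □x□[q1]□
Step 4: δ(q1, □) = (q1, x, R) → □x□x[q1]□
Step 5: δ(q1, □) = (q1, x, R) → □x□xx[q1]□

State sequence: q0 → q1 → q0 → q1 → q1 → q1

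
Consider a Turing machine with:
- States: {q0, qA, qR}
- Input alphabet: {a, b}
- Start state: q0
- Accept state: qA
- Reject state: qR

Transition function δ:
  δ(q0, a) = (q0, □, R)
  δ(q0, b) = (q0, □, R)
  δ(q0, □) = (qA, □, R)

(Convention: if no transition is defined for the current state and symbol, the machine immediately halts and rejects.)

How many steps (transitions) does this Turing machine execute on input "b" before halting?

Execution trace:
Initial: [q0]b
Step 1: δ(q0, b) = (q0, □, R) → □[q0]□
Step 2: δ(q0, □) = (qA, □, R) → □□[qA]□

The machine reaches the accept state qA and halts.

The machine executed 2 steps before halting.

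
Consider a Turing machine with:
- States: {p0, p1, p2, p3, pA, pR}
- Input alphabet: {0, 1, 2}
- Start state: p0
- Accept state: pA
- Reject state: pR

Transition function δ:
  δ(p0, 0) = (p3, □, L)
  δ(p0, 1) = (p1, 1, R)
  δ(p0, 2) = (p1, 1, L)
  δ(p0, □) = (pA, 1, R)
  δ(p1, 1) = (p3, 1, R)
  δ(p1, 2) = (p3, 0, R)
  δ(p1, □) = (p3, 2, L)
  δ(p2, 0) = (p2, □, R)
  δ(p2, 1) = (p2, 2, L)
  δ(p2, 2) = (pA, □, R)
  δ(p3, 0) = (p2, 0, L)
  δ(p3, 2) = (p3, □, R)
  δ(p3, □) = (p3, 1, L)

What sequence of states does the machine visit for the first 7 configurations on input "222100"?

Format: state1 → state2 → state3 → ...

Execution trace:
Initial: [p0]222100
Step 1: δ(p0, 2) = (p1, 1, L) → [p1]□122100
Step 2: δ(p1, □) = (p3, 2, L) → [p3]□2122100
Step 3: δ(p3, □) = (p3, 1, L) → [p3]□12122100
Step 4: δ(p3, □) = (p3, 1, L) → [p3]□112122100
Step 5: δ(p3, □) = (p3, 1, L) → [p3]□1112122100
Step 6: δ(p3, □) = (p3, 1, L) → [p3]□11112122100

State sequence: p0 → p1 → p3 → p3 → p3 → p3 → p3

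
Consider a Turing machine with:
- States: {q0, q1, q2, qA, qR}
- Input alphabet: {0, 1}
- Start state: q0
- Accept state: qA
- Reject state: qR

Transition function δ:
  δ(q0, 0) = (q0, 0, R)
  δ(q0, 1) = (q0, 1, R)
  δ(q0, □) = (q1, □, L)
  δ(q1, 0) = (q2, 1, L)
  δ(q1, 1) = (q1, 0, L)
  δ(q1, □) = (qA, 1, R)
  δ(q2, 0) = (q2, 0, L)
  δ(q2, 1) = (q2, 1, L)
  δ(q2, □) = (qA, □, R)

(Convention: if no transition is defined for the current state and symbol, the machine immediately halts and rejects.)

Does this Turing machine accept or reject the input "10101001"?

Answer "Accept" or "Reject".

Execution trace:
Initial: [q0]10101001
Step 1: δ(q0, 1) = (q0, 1, R) → 1[q0]0101001
Step 2: δ(q0, 0) = (q0, 0, R) → 10[q0]101001
Step 3: δ(q0, 1) = (q0, 1, R) → 101[q0]01001
Step 4: δ(q0, 0) = (q0, 0, R) → 1010[q0]1001
Step 5: δ(q0, 1) = (q0, 1, R) → 10101[q0]001
Step 6: δ(q0, 0) = (q0, 0, R) → 101010[q0]01
Step 7: δ(q0, 0) = (q0, 0, R) → 1010100[q0]1
Step 8: δ(q0, 1) = (q0, 1, R) → 10101001[q0]□
Step 9: δ(q0, □) = (q1, □, L) → 1010100[q1]1□
Step 10: δ(q1, 1) = (q1, 0, L) → 101010[q1]00□
Step 11: δ(q1, 0) = (q2, 1, L) → 10101[q2]010□
Step 12: δ(q2, 0) = (q2, 0, L) → 1010[q2]1010□
Step 13: δ(q2, 1) = (q2, 1, L) → 101[q2]01010□
Step 14: δ(q2, 0) = (q2, 0, L) → 10[q2]101010□
Step 15: δ(q2, 1) = (q2, 1, L) → 1[q2]0101010□
Step 16: δ(q2, 0) = (q2, 0, L) → [q2]10101010□
Step 17: δ(q2, 1) = (q2, 1, L) → [q2]□10101010□
Step 18: δ(q2, □) = (qA, □, R) → □[qA]10101010□

The machine reaches the accept state qA and halts.

Answer: Accept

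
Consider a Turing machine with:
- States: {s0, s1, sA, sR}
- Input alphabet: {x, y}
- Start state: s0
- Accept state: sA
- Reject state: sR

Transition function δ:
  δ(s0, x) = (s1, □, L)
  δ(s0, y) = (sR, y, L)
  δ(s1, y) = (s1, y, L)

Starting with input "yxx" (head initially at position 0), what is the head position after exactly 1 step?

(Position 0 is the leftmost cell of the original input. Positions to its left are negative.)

Execution trace (head position shown):
Step 0: [s0]yxx  (head at position 0)
Step 1: move left → [sR]□yxx  (head at position -1)

After 1 step, the head is at position -1.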